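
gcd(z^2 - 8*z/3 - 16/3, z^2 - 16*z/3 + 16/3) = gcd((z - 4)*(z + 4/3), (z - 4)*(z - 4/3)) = z - 4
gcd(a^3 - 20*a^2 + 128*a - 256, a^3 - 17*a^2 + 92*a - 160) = a^2 - 12*a + 32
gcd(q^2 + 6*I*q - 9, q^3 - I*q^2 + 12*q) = q + 3*I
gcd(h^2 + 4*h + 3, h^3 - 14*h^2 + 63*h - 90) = 1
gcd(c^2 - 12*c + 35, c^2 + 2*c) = 1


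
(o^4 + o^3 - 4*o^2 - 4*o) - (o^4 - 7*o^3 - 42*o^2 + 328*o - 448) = 8*o^3 + 38*o^2 - 332*o + 448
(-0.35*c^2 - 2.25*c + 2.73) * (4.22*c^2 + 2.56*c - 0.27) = -1.477*c^4 - 10.391*c^3 + 5.8551*c^2 + 7.5963*c - 0.7371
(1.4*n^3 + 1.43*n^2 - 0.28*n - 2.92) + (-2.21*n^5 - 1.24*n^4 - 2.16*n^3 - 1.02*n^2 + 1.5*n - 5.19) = -2.21*n^5 - 1.24*n^4 - 0.76*n^3 + 0.41*n^2 + 1.22*n - 8.11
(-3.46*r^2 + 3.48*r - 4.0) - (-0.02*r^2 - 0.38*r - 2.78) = -3.44*r^2 + 3.86*r - 1.22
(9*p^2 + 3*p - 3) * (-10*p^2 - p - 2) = -90*p^4 - 39*p^3 + 9*p^2 - 3*p + 6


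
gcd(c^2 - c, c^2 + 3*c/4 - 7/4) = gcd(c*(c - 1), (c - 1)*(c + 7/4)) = c - 1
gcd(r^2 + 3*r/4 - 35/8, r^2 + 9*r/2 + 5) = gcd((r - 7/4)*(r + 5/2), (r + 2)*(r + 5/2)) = r + 5/2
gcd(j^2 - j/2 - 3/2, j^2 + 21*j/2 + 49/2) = 1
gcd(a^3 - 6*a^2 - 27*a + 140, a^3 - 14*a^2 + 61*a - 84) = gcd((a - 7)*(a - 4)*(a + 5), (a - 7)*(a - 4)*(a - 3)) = a^2 - 11*a + 28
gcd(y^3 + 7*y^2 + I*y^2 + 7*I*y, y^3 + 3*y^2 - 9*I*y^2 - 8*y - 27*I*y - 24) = 1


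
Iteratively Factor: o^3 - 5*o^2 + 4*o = (o - 1)*(o^2 - 4*o) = o*(o - 1)*(o - 4)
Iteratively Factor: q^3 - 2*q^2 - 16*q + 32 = (q + 4)*(q^2 - 6*q + 8) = (q - 2)*(q + 4)*(q - 4)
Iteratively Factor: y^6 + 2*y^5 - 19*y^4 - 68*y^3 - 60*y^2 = (y)*(y^5 + 2*y^4 - 19*y^3 - 68*y^2 - 60*y) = y*(y + 2)*(y^4 - 19*y^2 - 30*y) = y*(y + 2)*(y + 3)*(y^3 - 3*y^2 - 10*y) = y*(y + 2)^2*(y + 3)*(y^2 - 5*y) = y^2*(y + 2)^2*(y + 3)*(y - 5)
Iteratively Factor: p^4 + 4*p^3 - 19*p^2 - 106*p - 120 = (p + 3)*(p^3 + p^2 - 22*p - 40) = (p + 3)*(p + 4)*(p^2 - 3*p - 10) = (p - 5)*(p + 3)*(p + 4)*(p + 2)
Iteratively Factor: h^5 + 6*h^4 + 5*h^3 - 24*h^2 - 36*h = (h - 2)*(h^4 + 8*h^3 + 21*h^2 + 18*h) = (h - 2)*(h + 2)*(h^3 + 6*h^2 + 9*h) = h*(h - 2)*(h + 2)*(h^2 + 6*h + 9) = h*(h - 2)*(h + 2)*(h + 3)*(h + 3)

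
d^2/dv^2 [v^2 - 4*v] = 2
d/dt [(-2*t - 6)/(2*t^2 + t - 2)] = 2*(-2*t^2 - t + (t + 3)*(4*t + 1) + 2)/(2*t^2 + t - 2)^2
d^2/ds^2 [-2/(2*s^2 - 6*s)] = 2*(s*(s - 3) - (2*s - 3)^2)/(s^3*(s - 3)^3)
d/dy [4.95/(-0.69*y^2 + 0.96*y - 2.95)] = (6.831*y - 4.752)/(0.69*y^2 - 0.96*y + 2.95)^2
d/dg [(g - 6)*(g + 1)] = 2*g - 5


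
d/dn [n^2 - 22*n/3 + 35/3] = 2*n - 22/3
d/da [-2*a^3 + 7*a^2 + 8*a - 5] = -6*a^2 + 14*a + 8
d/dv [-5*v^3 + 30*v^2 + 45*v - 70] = -15*v^2 + 60*v + 45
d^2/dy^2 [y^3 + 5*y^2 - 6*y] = 6*y + 10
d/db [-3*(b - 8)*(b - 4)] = 36 - 6*b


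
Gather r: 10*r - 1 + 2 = 10*r + 1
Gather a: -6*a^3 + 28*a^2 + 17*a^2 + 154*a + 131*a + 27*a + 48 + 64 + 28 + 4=-6*a^3 + 45*a^2 + 312*a + 144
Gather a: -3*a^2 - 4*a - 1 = -3*a^2 - 4*a - 1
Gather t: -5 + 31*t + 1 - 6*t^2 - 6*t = -6*t^2 + 25*t - 4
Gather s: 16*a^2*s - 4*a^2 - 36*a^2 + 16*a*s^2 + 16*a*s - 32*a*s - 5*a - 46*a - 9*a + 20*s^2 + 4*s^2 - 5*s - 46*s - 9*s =-40*a^2 - 60*a + s^2*(16*a + 24) + s*(16*a^2 - 16*a - 60)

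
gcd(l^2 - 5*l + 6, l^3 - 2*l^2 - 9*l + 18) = l^2 - 5*l + 6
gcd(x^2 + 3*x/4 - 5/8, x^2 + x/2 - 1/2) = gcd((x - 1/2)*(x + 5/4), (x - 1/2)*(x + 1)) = x - 1/2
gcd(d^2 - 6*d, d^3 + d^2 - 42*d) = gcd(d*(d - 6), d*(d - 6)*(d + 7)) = d^2 - 6*d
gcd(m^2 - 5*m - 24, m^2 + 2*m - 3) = m + 3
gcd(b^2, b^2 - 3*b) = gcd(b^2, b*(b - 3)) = b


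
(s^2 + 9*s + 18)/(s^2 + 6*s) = (s + 3)/s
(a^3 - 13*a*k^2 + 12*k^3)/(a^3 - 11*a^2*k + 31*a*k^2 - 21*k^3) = (a + 4*k)/(a - 7*k)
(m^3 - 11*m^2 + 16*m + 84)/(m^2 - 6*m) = m - 5 - 14/m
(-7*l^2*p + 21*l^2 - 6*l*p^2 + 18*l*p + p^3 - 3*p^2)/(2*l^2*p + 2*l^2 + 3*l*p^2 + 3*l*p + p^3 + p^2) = (-7*l*p + 21*l + p^2 - 3*p)/(2*l*p + 2*l + p^2 + p)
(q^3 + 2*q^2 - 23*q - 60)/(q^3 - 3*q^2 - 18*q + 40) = (q + 3)/(q - 2)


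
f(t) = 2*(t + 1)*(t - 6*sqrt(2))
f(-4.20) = 81.19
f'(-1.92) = -22.65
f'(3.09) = -2.61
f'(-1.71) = -21.81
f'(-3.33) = -28.29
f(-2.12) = 23.76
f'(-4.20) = -31.77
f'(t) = 4*t - 12*sqrt(2) + 2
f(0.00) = -16.97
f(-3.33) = 55.06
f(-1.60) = 12.10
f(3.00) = -43.88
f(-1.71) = 14.48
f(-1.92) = 19.15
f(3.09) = -44.13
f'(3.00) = -2.97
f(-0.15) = -14.68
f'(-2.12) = -23.45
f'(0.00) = -14.97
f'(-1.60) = -21.37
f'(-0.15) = -15.57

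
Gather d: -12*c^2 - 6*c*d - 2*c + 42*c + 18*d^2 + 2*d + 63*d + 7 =-12*c^2 + 40*c + 18*d^2 + d*(65 - 6*c) + 7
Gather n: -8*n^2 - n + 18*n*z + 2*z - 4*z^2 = -8*n^2 + n*(18*z - 1) - 4*z^2 + 2*z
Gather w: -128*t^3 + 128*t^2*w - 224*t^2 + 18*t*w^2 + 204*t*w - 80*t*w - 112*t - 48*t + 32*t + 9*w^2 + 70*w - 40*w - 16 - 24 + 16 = -128*t^3 - 224*t^2 - 128*t + w^2*(18*t + 9) + w*(128*t^2 + 124*t + 30) - 24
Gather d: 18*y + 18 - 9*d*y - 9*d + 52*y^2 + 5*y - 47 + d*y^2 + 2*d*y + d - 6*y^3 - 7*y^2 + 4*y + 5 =d*(y^2 - 7*y - 8) - 6*y^3 + 45*y^2 + 27*y - 24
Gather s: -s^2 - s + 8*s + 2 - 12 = -s^2 + 7*s - 10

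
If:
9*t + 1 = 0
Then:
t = -1/9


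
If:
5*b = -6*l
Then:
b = -6*l/5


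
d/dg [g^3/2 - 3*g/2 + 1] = 3*g^2/2 - 3/2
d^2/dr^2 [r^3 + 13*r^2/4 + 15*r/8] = 6*r + 13/2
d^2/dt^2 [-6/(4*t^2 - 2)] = 12*(-6*t^2 - 1)/(2*t^2 - 1)^3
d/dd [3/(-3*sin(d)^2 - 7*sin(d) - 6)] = 3*(6*sin(d) + 7)*cos(d)/(3*sin(d)^2 + 7*sin(d) + 6)^2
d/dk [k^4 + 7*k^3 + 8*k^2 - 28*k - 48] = 4*k^3 + 21*k^2 + 16*k - 28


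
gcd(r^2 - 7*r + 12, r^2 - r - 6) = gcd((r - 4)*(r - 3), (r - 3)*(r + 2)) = r - 3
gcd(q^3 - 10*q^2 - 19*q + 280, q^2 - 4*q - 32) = q - 8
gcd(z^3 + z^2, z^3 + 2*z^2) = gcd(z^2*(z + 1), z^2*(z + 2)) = z^2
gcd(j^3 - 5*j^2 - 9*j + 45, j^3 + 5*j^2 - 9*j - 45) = j^2 - 9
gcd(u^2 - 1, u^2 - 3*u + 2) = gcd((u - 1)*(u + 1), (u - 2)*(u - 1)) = u - 1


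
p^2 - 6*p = p*(p - 6)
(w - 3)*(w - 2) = w^2 - 5*w + 6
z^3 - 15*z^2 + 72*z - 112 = (z - 7)*(z - 4)^2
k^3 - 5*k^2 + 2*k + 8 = (k - 4)*(k - 2)*(k + 1)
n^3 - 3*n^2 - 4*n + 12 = (n - 3)*(n - 2)*(n + 2)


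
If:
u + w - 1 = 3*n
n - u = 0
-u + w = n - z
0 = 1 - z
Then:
No Solution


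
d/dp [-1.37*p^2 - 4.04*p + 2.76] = -2.74*p - 4.04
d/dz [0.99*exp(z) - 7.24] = 0.99*exp(z)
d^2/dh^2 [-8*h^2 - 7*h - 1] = -16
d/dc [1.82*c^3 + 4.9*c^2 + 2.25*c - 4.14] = 5.46*c^2 + 9.8*c + 2.25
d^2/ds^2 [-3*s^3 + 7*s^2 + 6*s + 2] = 14 - 18*s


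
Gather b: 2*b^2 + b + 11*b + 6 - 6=2*b^2 + 12*b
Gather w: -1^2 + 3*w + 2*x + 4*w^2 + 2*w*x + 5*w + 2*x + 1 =4*w^2 + w*(2*x + 8) + 4*x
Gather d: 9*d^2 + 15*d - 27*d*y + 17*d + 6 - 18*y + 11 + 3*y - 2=9*d^2 + d*(32 - 27*y) - 15*y + 15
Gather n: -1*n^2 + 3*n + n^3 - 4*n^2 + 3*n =n^3 - 5*n^2 + 6*n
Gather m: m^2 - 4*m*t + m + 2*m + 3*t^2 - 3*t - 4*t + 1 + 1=m^2 + m*(3 - 4*t) + 3*t^2 - 7*t + 2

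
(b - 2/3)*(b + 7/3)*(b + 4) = b^3 + 17*b^2/3 + 46*b/9 - 56/9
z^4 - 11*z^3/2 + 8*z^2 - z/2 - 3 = (z - 3)*(z - 2)*(z - 1)*(z + 1/2)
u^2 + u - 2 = (u - 1)*(u + 2)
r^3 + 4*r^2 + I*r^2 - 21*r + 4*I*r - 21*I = (r - 3)*(r + 7)*(r + I)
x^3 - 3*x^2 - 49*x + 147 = (x - 7)*(x - 3)*(x + 7)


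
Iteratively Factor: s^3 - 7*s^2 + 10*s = (s)*(s^2 - 7*s + 10) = s*(s - 5)*(s - 2)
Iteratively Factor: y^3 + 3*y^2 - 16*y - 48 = (y + 4)*(y^2 - y - 12) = (y + 3)*(y + 4)*(y - 4)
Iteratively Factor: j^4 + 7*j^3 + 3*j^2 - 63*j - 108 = (j + 3)*(j^3 + 4*j^2 - 9*j - 36) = (j - 3)*(j + 3)*(j^2 + 7*j + 12) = (j - 3)*(j + 3)*(j + 4)*(j + 3)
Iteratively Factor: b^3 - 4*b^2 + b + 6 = (b + 1)*(b^2 - 5*b + 6) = (b - 2)*(b + 1)*(b - 3)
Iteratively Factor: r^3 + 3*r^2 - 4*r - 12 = (r + 3)*(r^2 - 4) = (r - 2)*(r + 3)*(r + 2)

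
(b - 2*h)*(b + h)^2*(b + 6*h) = b^4 + 6*b^3*h - 3*b^2*h^2 - 20*b*h^3 - 12*h^4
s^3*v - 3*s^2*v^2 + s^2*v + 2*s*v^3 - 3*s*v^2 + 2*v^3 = (s - 2*v)*(s - v)*(s*v + v)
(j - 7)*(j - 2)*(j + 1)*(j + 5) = j^4 - 3*j^3 - 35*j^2 + 39*j + 70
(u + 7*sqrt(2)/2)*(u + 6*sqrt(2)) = u^2 + 19*sqrt(2)*u/2 + 42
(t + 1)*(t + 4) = t^2 + 5*t + 4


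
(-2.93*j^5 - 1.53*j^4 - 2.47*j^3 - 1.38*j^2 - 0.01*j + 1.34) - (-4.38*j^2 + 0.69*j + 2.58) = -2.93*j^5 - 1.53*j^4 - 2.47*j^3 + 3.0*j^2 - 0.7*j - 1.24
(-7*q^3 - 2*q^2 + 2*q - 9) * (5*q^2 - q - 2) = -35*q^5 - 3*q^4 + 26*q^3 - 43*q^2 + 5*q + 18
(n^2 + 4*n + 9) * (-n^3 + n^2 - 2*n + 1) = -n^5 - 3*n^4 - 7*n^3 + 2*n^2 - 14*n + 9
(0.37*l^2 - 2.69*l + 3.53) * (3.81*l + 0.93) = 1.4097*l^3 - 9.9048*l^2 + 10.9476*l + 3.2829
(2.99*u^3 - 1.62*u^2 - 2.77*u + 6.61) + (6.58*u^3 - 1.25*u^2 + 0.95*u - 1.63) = 9.57*u^3 - 2.87*u^2 - 1.82*u + 4.98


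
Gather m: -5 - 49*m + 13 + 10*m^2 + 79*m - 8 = 10*m^2 + 30*m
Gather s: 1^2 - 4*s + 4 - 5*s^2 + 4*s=5 - 5*s^2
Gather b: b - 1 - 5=b - 6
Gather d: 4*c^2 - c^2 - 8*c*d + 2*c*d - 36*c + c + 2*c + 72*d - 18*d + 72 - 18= 3*c^2 - 33*c + d*(54 - 6*c) + 54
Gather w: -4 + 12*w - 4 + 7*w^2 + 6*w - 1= 7*w^2 + 18*w - 9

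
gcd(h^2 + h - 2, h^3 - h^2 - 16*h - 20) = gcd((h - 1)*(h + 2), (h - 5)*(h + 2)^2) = h + 2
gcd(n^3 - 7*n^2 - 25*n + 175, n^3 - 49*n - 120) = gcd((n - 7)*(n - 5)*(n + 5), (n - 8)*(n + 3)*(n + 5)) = n + 5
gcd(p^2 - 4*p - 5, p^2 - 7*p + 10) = p - 5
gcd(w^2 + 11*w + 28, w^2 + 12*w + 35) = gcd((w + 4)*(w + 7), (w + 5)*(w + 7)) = w + 7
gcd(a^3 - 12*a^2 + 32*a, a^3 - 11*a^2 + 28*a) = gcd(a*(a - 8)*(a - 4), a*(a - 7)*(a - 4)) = a^2 - 4*a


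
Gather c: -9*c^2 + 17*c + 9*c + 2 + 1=-9*c^2 + 26*c + 3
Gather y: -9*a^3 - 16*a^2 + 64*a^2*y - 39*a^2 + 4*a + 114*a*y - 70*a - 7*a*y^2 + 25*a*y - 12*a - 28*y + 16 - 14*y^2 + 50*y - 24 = -9*a^3 - 55*a^2 - 78*a + y^2*(-7*a - 14) + y*(64*a^2 + 139*a + 22) - 8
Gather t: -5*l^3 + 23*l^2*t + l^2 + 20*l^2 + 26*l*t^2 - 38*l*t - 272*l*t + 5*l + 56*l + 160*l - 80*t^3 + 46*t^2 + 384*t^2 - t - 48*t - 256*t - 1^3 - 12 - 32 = -5*l^3 + 21*l^2 + 221*l - 80*t^3 + t^2*(26*l + 430) + t*(23*l^2 - 310*l - 305) - 45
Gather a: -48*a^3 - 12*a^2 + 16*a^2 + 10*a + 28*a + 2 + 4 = -48*a^3 + 4*a^2 + 38*a + 6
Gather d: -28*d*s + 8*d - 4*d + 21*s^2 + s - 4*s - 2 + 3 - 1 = d*(4 - 28*s) + 21*s^2 - 3*s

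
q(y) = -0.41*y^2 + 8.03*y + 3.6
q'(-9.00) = 15.41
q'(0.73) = 7.43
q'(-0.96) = 8.82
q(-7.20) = -75.47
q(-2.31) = -17.14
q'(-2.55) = 10.12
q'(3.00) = 5.57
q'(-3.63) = 11.01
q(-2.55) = -19.54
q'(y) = 8.03 - 0.82*y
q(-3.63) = -30.95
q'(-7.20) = 13.93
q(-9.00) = -101.88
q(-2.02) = -14.29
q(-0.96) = -4.49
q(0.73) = 9.24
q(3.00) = 24.00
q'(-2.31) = 9.92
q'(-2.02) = 9.69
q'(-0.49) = 8.43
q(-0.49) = -0.43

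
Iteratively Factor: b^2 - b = (b - 1)*(b)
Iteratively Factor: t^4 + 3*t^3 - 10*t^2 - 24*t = (t + 2)*(t^3 + t^2 - 12*t) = (t - 3)*(t + 2)*(t^2 + 4*t) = (t - 3)*(t + 2)*(t + 4)*(t)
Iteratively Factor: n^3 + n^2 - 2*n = (n)*(n^2 + n - 2) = n*(n + 2)*(n - 1)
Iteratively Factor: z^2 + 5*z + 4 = (z + 1)*(z + 4)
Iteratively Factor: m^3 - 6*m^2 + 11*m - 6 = (m - 1)*(m^2 - 5*m + 6) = (m - 2)*(m - 1)*(m - 3)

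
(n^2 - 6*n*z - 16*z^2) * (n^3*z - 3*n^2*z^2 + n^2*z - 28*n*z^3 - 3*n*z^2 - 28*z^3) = n^5*z - 9*n^4*z^2 + n^4*z - 26*n^3*z^3 - 9*n^3*z^2 + 216*n^2*z^4 - 26*n^2*z^3 + 448*n*z^5 + 216*n*z^4 + 448*z^5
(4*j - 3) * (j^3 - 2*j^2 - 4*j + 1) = 4*j^4 - 11*j^3 - 10*j^2 + 16*j - 3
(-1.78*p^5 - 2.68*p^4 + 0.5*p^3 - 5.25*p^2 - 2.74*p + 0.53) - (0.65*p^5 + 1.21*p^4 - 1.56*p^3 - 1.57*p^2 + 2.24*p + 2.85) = -2.43*p^5 - 3.89*p^4 + 2.06*p^3 - 3.68*p^2 - 4.98*p - 2.32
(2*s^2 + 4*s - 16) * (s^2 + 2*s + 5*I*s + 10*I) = 2*s^4 + 8*s^3 + 10*I*s^3 - 8*s^2 + 40*I*s^2 - 32*s - 40*I*s - 160*I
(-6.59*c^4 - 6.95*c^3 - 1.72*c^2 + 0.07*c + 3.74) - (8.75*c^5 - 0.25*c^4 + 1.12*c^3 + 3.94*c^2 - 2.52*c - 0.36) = -8.75*c^5 - 6.34*c^4 - 8.07*c^3 - 5.66*c^2 + 2.59*c + 4.1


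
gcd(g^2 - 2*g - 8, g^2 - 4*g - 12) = g + 2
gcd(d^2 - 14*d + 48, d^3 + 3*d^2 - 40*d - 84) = d - 6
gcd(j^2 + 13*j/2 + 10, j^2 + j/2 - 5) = j + 5/2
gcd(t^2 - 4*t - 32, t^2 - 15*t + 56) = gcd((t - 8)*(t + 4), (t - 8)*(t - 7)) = t - 8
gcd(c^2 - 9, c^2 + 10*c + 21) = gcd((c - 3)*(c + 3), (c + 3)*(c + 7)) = c + 3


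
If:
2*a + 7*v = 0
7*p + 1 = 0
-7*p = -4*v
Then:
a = 7/8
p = -1/7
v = -1/4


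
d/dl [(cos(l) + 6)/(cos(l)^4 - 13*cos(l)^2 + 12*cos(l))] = (3*(1 - cos(2*l))^2/4 - 138*cos(l) - 7*cos(2*l)/2 + 6*cos(3*l) + 131/2)*sin(l)/((cos(l)^3 - 13*cos(l) + 12)^2*cos(l)^2)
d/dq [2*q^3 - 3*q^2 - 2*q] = 6*q^2 - 6*q - 2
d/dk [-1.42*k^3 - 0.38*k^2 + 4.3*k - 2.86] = -4.26*k^2 - 0.76*k + 4.3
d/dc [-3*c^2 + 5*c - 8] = 5 - 6*c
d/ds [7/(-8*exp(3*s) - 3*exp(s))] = 21*(8*exp(2*s) + 1)*exp(-s)/(8*exp(2*s) + 3)^2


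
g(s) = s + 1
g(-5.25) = -4.25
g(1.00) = 2.00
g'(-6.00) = 1.00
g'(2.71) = 1.00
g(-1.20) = -0.20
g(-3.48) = -2.48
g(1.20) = 2.20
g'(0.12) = 1.00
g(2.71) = 3.71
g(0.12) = 1.12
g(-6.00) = -5.00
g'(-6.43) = 1.00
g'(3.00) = 1.00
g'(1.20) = 1.00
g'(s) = 1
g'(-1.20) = 1.00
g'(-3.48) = 1.00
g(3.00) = 4.00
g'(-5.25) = 1.00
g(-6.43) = -5.43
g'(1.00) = 1.00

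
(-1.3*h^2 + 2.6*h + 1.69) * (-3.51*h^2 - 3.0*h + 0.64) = 4.563*h^4 - 5.226*h^3 - 14.5639*h^2 - 3.406*h + 1.0816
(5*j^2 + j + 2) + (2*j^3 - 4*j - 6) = 2*j^3 + 5*j^2 - 3*j - 4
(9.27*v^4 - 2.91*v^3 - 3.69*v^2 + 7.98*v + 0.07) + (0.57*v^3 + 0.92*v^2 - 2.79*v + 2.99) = 9.27*v^4 - 2.34*v^3 - 2.77*v^2 + 5.19*v + 3.06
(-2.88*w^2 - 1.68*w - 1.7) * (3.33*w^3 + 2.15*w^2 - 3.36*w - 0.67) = -9.5904*w^5 - 11.7864*w^4 + 0.403800000000001*w^3 + 3.9194*w^2 + 6.8376*w + 1.139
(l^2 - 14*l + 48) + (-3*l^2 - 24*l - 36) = -2*l^2 - 38*l + 12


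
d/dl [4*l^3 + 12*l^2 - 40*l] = 12*l^2 + 24*l - 40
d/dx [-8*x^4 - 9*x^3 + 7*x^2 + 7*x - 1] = -32*x^3 - 27*x^2 + 14*x + 7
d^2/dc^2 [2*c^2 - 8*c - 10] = 4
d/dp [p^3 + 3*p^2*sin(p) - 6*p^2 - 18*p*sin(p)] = 3*p^2*cos(p) + 3*p^2 + 6*p*sin(p) - 18*p*cos(p) - 12*p - 18*sin(p)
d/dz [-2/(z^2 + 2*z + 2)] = 4*(z + 1)/(z^2 + 2*z + 2)^2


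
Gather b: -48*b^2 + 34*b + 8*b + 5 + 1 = -48*b^2 + 42*b + 6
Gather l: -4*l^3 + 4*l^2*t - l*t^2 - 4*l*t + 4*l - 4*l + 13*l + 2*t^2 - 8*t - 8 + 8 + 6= -4*l^3 + 4*l^2*t + l*(-t^2 - 4*t + 13) + 2*t^2 - 8*t + 6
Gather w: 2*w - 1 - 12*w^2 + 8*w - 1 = -12*w^2 + 10*w - 2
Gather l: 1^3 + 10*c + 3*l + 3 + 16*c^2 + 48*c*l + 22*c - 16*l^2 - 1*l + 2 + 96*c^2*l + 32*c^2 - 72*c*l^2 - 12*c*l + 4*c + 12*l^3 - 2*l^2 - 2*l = 48*c^2 + 36*c + 12*l^3 + l^2*(-72*c - 18) + l*(96*c^2 + 36*c) + 6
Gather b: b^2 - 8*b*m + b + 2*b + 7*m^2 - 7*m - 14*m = b^2 + b*(3 - 8*m) + 7*m^2 - 21*m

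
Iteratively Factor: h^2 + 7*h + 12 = (h + 3)*(h + 4)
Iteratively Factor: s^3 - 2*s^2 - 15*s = (s - 5)*(s^2 + 3*s) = (s - 5)*(s + 3)*(s)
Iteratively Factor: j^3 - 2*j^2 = (j)*(j^2 - 2*j) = j^2*(j - 2)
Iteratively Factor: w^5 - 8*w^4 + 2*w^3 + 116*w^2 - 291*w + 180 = (w - 5)*(w^4 - 3*w^3 - 13*w^2 + 51*w - 36) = (w - 5)*(w - 3)*(w^3 - 13*w + 12) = (w - 5)*(w - 3)*(w - 1)*(w^2 + w - 12) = (w - 5)*(w - 3)^2*(w - 1)*(w + 4)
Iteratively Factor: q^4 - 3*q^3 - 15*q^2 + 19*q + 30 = (q + 3)*(q^3 - 6*q^2 + 3*q + 10) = (q - 5)*(q + 3)*(q^2 - q - 2) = (q - 5)*(q + 1)*(q + 3)*(q - 2)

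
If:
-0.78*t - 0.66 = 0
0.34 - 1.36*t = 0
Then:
No Solution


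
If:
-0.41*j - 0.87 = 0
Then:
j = -2.12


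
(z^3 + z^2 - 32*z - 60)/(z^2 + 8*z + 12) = (z^2 - z - 30)/(z + 6)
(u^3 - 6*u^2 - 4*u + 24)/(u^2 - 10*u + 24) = (u^2 - 4)/(u - 4)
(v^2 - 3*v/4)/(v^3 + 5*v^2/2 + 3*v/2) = (4*v - 3)/(2*(2*v^2 + 5*v + 3))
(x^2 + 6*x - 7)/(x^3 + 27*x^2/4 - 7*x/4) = 4*(x - 1)/(x*(4*x - 1))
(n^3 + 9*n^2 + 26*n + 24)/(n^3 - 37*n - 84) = (n + 2)/(n - 7)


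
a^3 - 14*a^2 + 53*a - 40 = (a - 8)*(a - 5)*(a - 1)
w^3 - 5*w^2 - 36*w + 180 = (w - 6)*(w - 5)*(w + 6)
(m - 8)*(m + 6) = m^2 - 2*m - 48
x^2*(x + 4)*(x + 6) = x^4 + 10*x^3 + 24*x^2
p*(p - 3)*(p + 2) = p^3 - p^2 - 6*p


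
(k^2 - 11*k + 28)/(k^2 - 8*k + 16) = (k - 7)/(k - 4)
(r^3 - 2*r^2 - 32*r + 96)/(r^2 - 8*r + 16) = r + 6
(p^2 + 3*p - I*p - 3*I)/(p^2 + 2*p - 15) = (p^2 + p*(3 - I) - 3*I)/(p^2 + 2*p - 15)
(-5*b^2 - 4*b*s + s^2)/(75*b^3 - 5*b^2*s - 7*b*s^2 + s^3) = (b + s)/(-15*b^2 - 2*b*s + s^2)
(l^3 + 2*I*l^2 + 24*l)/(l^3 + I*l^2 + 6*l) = (l^2 + 2*I*l + 24)/(l^2 + I*l + 6)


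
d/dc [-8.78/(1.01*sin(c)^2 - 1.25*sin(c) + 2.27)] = (17.7356*sin(c) - 10.975)*cos(c)/(1.01*sin(c)^2 - 1.25*sin(c) + 2.27)^2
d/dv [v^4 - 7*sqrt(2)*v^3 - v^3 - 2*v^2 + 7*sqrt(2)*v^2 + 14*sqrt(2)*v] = 4*v^3 - 21*sqrt(2)*v^2 - 3*v^2 - 4*v + 14*sqrt(2)*v + 14*sqrt(2)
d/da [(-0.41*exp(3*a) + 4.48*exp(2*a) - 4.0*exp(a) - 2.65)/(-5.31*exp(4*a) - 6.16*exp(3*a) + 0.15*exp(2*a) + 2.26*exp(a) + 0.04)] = (-2.1771*exp(6*a) + 47.5776*exp(5*a) - 36.1847*exp(4*a) - 107.4192*exp(3*a) - 38.2964*exp(2*a) + 1.1534*exp(a) + 5.829)*exp(a)/(28.1961*exp(8*a) + 65.4192*exp(7*a) + 36.3526*exp(6*a) - 25.8492*exp(5*a) - 28.2455*exp(4*a) + 0.1852*exp(3*a) + 5.1196*exp(2*a) + 0.1808*exp(a) + 0.0016)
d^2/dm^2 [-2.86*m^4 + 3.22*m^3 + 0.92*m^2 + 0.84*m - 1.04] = -34.32*m^2 + 19.32*m + 1.84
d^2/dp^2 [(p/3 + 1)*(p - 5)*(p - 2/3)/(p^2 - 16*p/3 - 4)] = 2*(41*p^3 + 558*p^2 - 2484*p + 5160)/(27*p^6 - 432*p^5 + 1980*p^4 - 640*p^3 - 7920*p^2 - 6912*p - 1728)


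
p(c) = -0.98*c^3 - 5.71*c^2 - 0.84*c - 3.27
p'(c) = -2.94*c^2 - 11.42*c - 0.84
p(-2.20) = -18.62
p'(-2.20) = 10.05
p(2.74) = -68.60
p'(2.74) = -54.20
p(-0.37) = -3.69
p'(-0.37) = 2.98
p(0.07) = -3.36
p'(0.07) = -1.65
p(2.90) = -77.63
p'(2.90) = -58.68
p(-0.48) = -4.07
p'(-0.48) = 3.96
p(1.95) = -33.89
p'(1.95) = -34.29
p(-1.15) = -8.37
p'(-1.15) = 8.40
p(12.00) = -2529.03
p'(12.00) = -561.24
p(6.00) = -425.55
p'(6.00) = -175.20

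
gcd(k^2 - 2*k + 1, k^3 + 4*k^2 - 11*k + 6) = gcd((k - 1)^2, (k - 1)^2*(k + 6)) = k^2 - 2*k + 1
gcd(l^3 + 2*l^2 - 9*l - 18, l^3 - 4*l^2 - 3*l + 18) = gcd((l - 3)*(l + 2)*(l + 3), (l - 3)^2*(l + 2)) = l^2 - l - 6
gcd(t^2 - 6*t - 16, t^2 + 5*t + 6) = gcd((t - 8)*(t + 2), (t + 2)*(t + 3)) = t + 2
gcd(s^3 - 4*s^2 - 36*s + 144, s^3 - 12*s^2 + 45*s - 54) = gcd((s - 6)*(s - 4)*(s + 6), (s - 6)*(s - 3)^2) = s - 6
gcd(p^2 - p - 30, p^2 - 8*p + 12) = p - 6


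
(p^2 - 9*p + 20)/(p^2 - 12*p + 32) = (p - 5)/(p - 8)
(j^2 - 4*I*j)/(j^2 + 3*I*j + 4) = j*(j - 4*I)/(j^2 + 3*I*j + 4)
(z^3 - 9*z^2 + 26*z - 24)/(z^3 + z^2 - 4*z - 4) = (z^2 - 7*z + 12)/(z^2 + 3*z + 2)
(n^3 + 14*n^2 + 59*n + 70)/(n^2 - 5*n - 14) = (n^2 + 12*n + 35)/(n - 7)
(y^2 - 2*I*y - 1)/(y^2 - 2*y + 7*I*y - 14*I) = (y^2 - 2*I*y - 1)/(y^2 + y*(-2 + 7*I) - 14*I)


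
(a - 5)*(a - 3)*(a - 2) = a^3 - 10*a^2 + 31*a - 30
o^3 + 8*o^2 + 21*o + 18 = (o + 2)*(o + 3)^2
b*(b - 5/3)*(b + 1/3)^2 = b^4 - b^3 - b^2 - 5*b/27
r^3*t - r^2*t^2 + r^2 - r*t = r*(r - t)*(r*t + 1)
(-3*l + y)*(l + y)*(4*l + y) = -12*l^3 - 11*l^2*y + 2*l*y^2 + y^3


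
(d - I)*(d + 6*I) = d^2 + 5*I*d + 6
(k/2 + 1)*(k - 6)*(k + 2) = k^3/2 - k^2 - 10*k - 12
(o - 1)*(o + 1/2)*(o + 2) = o^3 + 3*o^2/2 - 3*o/2 - 1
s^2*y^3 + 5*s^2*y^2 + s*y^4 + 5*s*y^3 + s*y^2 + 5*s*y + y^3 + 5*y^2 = y*(s + y)*(y + 5)*(s*y + 1)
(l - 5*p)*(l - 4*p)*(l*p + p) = l^3*p - 9*l^2*p^2 + l^2*p + 20*l*p^3 - 9*l*p^2 + 20*p^3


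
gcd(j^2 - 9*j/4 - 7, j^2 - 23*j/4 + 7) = j - 4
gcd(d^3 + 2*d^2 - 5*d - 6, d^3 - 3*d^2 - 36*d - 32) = d + 1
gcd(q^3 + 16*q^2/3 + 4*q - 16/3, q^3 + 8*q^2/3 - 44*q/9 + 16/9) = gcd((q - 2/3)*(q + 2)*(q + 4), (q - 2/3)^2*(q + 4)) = q^2 + 10*q/3 - 8/3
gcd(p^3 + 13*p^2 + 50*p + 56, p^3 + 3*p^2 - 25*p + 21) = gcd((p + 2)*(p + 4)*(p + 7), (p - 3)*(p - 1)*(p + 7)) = p + 7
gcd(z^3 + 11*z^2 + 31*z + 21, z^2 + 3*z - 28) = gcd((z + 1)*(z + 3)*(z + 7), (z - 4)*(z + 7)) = z + 7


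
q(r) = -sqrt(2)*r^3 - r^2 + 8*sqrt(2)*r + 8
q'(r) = -3*sqrt(2)*r^2 - 2*r + 8*sqrt(2)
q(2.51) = 7.73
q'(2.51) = -20.44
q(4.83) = -120.04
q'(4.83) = -97.32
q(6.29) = -312.34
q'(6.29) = -169.12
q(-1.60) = -6.87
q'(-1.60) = 3.65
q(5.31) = -171.86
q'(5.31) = -118.93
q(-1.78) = -7.33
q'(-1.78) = 1.43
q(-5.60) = 161.64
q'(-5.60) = -110.54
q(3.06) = -7.26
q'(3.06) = -34.53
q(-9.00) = 856.14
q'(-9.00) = -314.34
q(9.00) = -1002.14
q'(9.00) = -350.34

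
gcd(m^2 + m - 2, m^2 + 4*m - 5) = m - 1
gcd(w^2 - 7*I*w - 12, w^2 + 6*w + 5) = 1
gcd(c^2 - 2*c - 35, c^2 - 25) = c + 5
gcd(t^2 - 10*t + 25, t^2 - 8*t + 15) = t - 5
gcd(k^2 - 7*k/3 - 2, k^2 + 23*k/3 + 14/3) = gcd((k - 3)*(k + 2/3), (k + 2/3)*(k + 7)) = k + 2/3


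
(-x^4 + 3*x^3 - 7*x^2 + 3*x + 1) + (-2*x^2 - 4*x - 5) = -x^4 + 3*x^3 - 9*x^2 - x - 4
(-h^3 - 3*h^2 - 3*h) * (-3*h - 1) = 3*h^4 + 10*h^3 + 12*h^2 + 3*h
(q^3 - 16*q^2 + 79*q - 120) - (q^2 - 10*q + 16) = q^3 - 17*q^2 + 89*q - 136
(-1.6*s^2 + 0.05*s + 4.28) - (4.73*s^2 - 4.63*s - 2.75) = -6.33*s^2 + 4.68*s + 7.03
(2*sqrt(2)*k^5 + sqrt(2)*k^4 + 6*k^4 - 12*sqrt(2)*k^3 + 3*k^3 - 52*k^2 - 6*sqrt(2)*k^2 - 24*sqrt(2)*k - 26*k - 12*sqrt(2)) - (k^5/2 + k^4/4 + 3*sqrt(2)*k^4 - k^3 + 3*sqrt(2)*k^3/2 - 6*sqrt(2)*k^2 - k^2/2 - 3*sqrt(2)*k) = -k^5/2 + 2*sqrt(2)*k^5 - 2*sqrt(2)*k^4 + 23*k^4/4 - 27*sqrt(2)*k^3/2 + 4*k^3 - 103*k^2/2 - 21*sqrt(2)*k - 26*k - 12*sqrt(2)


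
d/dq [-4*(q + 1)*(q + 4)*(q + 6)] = -12*q^2 - 88*q - 136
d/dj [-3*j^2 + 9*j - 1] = 9 - 6*j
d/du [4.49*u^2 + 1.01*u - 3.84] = 8.98*u + 1.01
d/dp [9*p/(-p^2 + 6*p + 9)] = 9*(p^2 + 9)/(p^4 - 12*p^3 + 18*p^2 + 108*p + 81)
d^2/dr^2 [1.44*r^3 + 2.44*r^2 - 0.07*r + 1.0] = 8.64*r + 4.88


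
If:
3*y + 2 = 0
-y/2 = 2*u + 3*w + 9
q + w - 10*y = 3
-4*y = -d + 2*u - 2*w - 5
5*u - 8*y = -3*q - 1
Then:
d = -239/63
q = -73/63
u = -4/7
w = -158/63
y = -2/3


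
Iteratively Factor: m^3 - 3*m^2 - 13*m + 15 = (m - 1)*(m^2 - 2*m - 15) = (m - 5)*(m - 1)*(m + 3)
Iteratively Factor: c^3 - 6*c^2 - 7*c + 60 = (c - 4)*(c^2 - 2*c - 15) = (c - 5)*(c - 4)*(c + 3)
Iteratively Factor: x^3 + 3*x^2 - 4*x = (x + 4)*(x^2 - x) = (x - 1)*(x + 4)*(x)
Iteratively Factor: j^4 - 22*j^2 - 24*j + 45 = (j - 5)*(j^3 + 5*j^2 + 3*j - 9) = (j - 5)*(j - 1)*(j^2 + 6*j + 9) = (j - 5)*(j - 1)*(j + 3)*(j + 3)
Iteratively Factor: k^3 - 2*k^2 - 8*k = (k + 2)*(k^2 - 4*k) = k*(k + 2)*(k - 4)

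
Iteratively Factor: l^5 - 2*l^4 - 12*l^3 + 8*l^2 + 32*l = (l)*(l^4 - 2*l^3 - 12*l^2 + 8*l + 32) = l*(l + 2)*(l^3 - 4*l^2 - 4*l + 16) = l*(l - 4)*(l + 2)*(l^2 - 4) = l*(l - 4)*(l - 2)*(l + 2)*(l + 2)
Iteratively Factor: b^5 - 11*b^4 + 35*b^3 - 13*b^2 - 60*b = (b - 5)*(b^4 - 6*b^3 + 5*b^2 + 12*b) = b*(b - 5)*(b^3 - 6*b^2 + 5*b + 12) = b*(b - 5)*(b - 3)*(b^2 - 3*b - 4) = b*(b - 5)*(b - 4)*(b - 3)*(b + 1)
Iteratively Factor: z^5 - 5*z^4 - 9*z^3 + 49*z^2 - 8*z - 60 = (z - 2)*(z^4 - 3*z^3 - 15*z^2 + 19*z + 30) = (z - 2)*(z + 3)*(z^3 - 6*z^2 + 3*z + 10) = (z - 2)*(z + 1)*(z + 3)*(z^2 - 7*z + 10) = (z - 5)*(z - 2)*(z + 1)*(z + 3)*(z - 2)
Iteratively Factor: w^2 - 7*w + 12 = (w - 4)*(w - 3)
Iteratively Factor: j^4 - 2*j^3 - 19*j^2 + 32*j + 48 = (j + 4)*(j^3 - 6*j^2 + 5*j + 12) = (j - 3)*(j + 4)*(j^2 - 3*j - 4) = (j - 4)*(j - 3)*(j + 4)*(j + 1)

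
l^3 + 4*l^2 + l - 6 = (l - 1)*(l + 2)*(l + 3)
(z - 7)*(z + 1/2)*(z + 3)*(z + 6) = z^4 + 5*z^3/2 - 44*z^2 - 297*z/2 - 63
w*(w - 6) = w^2 - 6*w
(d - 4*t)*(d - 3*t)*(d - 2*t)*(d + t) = d^4 - 8*d^3*t + 17*d^2*t^2 + 2*d*t^3 - 24*t^4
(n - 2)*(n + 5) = n^2 + 3*n - 10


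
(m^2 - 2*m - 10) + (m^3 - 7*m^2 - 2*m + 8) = m^3 - 6*m^2 - 4*m - 2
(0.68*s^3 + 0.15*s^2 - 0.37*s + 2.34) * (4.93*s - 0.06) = 3.3524*s^4 + 0.6987*s^3 - 1.8331*s^2 + 11.5584*s - 0.1404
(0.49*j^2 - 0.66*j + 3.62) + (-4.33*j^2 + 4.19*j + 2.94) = -3.84*j^2 + 3.53*j + 6.56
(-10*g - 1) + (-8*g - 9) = -18*g - 10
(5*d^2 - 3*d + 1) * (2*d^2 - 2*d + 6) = 10*d^4 - 16*d^3 + 38*d^2 - 20*d + 6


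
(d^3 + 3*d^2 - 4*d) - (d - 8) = d^3 + 3*d^2 - 5*d + 8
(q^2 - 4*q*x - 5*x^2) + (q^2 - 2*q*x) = 2*q^2 - 6*q*x - 5*x^2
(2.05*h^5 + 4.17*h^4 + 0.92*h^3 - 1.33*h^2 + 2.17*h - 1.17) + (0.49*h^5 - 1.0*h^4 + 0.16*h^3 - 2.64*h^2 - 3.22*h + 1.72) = 2.54*h^5 + 3.17*h^4 + 1.08*h^3 - 3.97*h^2 - 1.05*h + 0.55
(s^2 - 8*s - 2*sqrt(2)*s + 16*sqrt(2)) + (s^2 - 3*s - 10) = 2*s^2 - 11*s - 2*sqrt(2)*s - 10 + 16*sqrt(2)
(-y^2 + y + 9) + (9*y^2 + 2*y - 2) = 8*y^2 + 3*y + 7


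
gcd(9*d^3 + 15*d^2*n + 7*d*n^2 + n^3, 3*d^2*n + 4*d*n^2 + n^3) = 3*d^2 + 4*d*n + n^2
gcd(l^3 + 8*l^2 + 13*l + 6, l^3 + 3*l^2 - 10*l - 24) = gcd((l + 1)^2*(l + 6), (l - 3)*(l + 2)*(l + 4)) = 1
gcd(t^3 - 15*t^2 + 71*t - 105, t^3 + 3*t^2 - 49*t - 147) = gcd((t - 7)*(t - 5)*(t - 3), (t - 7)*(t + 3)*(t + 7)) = t - 7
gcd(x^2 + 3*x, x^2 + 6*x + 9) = x + 3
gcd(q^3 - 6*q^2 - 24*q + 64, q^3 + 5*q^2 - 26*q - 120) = q + 4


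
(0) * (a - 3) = 0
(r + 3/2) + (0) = r + 3/2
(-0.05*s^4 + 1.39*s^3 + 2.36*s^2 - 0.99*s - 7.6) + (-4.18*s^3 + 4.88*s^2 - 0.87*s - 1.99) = -0.05*s^4 - 2.79*s^3 + 7.24*s^2 - 1.86*s - 9.59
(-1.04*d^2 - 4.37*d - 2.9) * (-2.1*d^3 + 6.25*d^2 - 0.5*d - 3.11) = 2.184*d^5 + 2.677*d^4 - 20.7025*d^3 - 12.7056*d^2 + 15.0407*d + 9.019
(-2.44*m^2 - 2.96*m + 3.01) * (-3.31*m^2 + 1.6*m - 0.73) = 8.0764*m^4 + 5.8936*m^3 - 12.9179*m^2 + 6.9768*m - 2.1973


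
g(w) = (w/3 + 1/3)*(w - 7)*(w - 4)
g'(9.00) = 26.67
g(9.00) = 33.33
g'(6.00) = 1.67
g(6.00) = -4.67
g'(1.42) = -1.78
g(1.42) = 11.61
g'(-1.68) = 19.69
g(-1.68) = -11.18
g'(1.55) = -2.26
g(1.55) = 11.35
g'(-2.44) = 27.89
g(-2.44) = -29.18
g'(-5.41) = 71.00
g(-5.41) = -171.66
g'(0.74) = 1.28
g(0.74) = 11.84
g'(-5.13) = 66.18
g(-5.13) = -152.46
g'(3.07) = -5.38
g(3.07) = 4.96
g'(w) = (w/3 + 1/3)*(w - 7) + (w/3 + 1/3)*(w - 4) + (w - 7)*(w - 4)/3 = w^2 - 20*w/3 + 17/3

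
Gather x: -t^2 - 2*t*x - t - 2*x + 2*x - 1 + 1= -t^2 - 2*t*x - t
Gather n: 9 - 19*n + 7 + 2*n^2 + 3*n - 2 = 2*n^2 - 16*n + 14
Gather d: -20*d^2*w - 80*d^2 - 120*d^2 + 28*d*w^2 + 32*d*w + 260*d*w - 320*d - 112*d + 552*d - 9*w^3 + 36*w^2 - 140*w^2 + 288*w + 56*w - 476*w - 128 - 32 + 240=d^2*(-20*w - 200) + d*(28*w^2 + 292*w + 120) - 9*w^3 - 104*w^2 - 132*w + 80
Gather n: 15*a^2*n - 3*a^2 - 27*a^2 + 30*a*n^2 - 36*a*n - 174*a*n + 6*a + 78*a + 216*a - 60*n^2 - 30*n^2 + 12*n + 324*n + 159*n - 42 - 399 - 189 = -30*a^2 + 300*a + n^2*(30*a - 90) + n*(15*a^2 - 210*a + 495) - 630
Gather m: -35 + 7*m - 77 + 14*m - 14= 21*m - 126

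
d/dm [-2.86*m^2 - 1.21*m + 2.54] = -5.72*m - 1.21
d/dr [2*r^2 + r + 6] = 4*r + 1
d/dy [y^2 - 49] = 2*y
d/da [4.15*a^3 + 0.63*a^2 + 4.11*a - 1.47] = 12.45*a^2 + 1.26*a + 4.11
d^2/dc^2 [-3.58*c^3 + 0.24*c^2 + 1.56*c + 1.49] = 0.48 - 21.48*c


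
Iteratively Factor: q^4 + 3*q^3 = (q + 3)*(q^3) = q*(q + 3)*(q^2) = q^2*(q + 3)*(q)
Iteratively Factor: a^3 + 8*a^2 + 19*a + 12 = (a + 3)*(a^2 + 5*a + 4) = (a + 3)*(a + 4)*(a + 1)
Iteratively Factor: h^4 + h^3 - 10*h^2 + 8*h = (h - 2)*(h^3 + 3*h^2 - 4*h) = h*(h - 2)*(h^2 + 3*h - 4) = h*(h - 2)*(h - 1)*(h + 4)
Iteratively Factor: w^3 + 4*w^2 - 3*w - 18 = (w + 3)*(w^2 + w - 6) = (w + 3)^2*(w - 2)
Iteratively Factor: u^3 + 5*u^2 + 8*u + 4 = (u + 1)*(u^2 + 4*u + 4) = (u + 1)*(u + 2)*(u + 2)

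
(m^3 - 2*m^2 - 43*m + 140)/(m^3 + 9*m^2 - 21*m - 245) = (m - 4)/(m + 7)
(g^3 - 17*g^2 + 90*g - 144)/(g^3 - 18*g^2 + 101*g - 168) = (g - 6)/(g - 7)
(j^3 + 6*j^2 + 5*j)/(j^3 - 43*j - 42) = j*(j + 5)/(j^2 - j - 42)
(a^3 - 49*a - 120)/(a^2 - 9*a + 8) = (a^2 + 8*a + 15)/(a - 1)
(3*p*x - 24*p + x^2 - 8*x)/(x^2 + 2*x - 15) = (3*p*x - 24*p + x^2 - 8*x)/(x^2 + 2*x - 15)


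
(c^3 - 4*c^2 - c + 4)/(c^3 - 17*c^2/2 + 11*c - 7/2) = 2*(c^2 - 3*c - 4)/(2*c^2 - 15*c + 7)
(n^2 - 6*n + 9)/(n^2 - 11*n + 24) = (n - 3)/(n - 8)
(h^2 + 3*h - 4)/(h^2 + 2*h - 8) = (h - 1)/(h - 2)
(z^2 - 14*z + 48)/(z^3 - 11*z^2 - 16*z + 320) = (z - 6)/(z^2 - 3*z - 40)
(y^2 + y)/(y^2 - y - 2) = y/(y - 2)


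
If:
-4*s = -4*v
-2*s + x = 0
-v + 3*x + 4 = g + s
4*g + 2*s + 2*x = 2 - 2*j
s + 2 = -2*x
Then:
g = 12/5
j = -13/5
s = -2/5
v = -2/5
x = -4/5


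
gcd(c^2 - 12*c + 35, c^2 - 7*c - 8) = 1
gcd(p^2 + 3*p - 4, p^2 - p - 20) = p + 4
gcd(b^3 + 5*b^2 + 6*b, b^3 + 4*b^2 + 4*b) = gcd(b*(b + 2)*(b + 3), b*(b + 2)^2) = b^2 + 2*b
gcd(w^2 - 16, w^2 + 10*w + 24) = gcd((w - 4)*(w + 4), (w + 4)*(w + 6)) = w + 4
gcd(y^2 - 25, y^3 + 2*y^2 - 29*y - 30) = y - 5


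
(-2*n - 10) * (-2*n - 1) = 4*n^2 + 22*n + 10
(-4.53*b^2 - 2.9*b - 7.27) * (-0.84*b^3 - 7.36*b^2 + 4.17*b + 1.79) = 3.8052*b^5 + 35.7768*b^4 + 8.5607*b^3 + 33.3055*b^2 - 35.5069*b - 13.0133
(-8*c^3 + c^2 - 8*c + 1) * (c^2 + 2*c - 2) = -8*c^5 - 15*c^4 + 10*c^3 - 17*c^2 + 18*c - 2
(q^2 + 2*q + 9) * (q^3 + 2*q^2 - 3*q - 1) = q^5 + 4*q^4 + 10*q^3 + 11*q^2 - 29*q - 9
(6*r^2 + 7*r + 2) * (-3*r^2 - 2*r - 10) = -18*r^4 - 33*r^3 - 80*r^2 - 74*r - 20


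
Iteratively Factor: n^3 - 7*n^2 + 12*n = (n - 4)*(n^2 - 3*n) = (n - 4)*(n - 3)*(n)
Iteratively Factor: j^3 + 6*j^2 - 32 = (j + 4)*(j^2 + 2*j - 8) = (j - 2)*(j + 4)*(j + 4)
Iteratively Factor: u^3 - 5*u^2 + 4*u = (u)*(u^2 - 5*u + 4) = u*(u - 4)*(u - 1)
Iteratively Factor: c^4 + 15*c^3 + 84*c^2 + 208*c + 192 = (c + 4)*(c^3 + 11*c^2 + 40*c + 48) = (c + 3)*(c + 4)*(c^2 + 8*c + 16) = (c + 3)*(c + 4)^2*(c + 4)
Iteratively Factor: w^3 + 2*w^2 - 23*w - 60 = (w - 5)*(w^2 + 7*w + 12) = (w - 5)*(w + 3)*(w + 4)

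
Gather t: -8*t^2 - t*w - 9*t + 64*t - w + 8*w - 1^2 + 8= -8*t^2 + t*(55 - w) + 7*w + 7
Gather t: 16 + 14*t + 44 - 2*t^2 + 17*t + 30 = -2*t^2 + 31*t + 90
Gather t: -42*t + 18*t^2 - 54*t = 18*t^2 - 96*t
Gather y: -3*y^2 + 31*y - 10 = -3*y^2 + 31*y - 10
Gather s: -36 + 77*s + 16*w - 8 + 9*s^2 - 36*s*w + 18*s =9*s^2 + s*(95 - 36*w) + 16*w - 44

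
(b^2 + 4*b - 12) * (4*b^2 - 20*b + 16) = 4*b^4 - 4*b^3 - 112*b^2 + 304*b - 192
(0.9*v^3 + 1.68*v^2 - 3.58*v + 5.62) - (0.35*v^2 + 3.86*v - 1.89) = 0.9*v^3 + 1.33*v^2 - 7.44*v + 7.51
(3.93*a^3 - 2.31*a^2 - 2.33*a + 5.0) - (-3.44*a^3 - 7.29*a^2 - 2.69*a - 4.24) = 7.37*a^3 + 4.98*a^2 + 0.36*a + 9.24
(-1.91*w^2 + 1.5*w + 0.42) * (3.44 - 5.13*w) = 9.7983*w^3 - 14.2654*w^2 + 3.0054*w + 1.4448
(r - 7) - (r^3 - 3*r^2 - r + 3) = -r^3 + 3*r^2 + 2*r - 10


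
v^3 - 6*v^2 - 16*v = v*(v - 8)*(v + 2)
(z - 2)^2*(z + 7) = z^3 + 3*z^2 - 24*z + 28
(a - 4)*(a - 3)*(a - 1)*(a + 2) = a^4 - 6*a^3 + 3*a^2 + 26*a - 24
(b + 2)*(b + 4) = b^2 + 6*b + 8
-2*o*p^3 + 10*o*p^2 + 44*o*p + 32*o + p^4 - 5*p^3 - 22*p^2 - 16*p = (-2*o + p)*(p - 8)*(p + 1)*(p + 2)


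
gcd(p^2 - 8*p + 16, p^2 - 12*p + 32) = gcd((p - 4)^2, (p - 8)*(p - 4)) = p - 4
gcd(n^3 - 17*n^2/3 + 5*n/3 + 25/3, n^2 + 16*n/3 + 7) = 1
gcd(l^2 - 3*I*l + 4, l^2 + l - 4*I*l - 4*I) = l - 4*I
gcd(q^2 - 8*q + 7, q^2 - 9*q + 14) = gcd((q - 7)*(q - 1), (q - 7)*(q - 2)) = q - 7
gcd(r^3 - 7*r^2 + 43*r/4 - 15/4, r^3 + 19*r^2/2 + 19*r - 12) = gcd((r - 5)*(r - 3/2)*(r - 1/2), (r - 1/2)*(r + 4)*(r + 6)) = r - 1/2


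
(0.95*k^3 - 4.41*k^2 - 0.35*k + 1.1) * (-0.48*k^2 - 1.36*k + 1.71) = -0.456*k^5 + 0.8248*k^4 + 7.7901*k^3 - 7.5931*k^2 - 2.0945*k + 1.881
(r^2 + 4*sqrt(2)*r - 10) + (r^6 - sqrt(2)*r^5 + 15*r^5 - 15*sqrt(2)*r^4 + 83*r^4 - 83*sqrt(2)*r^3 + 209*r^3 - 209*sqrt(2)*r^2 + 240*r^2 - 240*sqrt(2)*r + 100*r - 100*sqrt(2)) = r^6 - sqrt(2)*r^5 + 15*r^5 - 15*sqrt(2)*r^4 + 83*r^4 - 83*sqrt(2)*r^3 + 209*r^3 - 209*sqrt(2)*r^2 + 241*r^2 - 236*sqrt(2)*r + 100*r - 100*sqrt(2) - 10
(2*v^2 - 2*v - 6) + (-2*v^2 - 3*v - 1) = -5*v - 7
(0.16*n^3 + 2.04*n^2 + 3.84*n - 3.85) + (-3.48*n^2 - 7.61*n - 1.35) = 0.16*n^3 - 1.44*n^2 - 3.77*n - 5.2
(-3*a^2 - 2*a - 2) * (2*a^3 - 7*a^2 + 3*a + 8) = -6*a^5 + 17*a^4 + a^3 - 16*a^2 - 22*a - 16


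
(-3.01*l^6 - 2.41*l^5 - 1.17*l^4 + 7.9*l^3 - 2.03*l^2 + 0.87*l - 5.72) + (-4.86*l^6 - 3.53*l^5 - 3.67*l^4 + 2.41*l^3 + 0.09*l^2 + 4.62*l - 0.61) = -7.87*l^6 - 5.94*l^5 - 4.84*l^4 + 10.31*l^3 - 1.94*l^2 + 5.49*l - 6.33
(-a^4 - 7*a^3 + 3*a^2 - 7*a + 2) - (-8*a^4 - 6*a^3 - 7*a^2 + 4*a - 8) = 7*a^4 - a^3 + 10*a^2 - 11*a + 10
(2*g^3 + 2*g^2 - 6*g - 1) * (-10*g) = -20*g^4 - 20*g^3 + 60*g^2 + 10*g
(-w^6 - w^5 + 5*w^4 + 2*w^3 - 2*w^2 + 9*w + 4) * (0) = 0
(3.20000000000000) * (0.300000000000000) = 0.960000000000000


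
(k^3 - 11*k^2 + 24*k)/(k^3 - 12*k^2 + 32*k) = (k - 3)/(k - 4)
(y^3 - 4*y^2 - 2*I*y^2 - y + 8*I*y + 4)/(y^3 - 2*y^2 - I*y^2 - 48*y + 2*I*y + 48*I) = (y^2 - y*(4 + I) + 4*I)/(y^2 - 2*y - 48)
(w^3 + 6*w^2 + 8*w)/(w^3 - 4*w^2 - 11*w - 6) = w*(w^2 + 6*w + 8)/(w^3 - 4*w^2 - 11*w - 6)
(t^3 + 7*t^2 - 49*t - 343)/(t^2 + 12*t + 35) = (t^2 - 49)/(t + 5)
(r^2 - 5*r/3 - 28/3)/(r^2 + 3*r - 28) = (r + 7/3)/(r + 7)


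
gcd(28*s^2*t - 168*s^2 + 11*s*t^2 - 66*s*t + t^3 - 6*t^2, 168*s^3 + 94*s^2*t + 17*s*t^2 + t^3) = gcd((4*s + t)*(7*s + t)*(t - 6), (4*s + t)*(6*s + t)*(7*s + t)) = 28*s^2 + 11*s*t + t^2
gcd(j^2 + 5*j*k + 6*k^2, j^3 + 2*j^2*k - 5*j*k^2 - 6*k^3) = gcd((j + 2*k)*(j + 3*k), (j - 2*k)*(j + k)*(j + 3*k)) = j + 3*k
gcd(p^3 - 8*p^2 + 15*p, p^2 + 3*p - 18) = p - 3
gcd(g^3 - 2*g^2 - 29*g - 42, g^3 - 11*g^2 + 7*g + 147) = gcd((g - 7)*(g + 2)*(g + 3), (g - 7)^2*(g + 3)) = g^2 - 4*g - 21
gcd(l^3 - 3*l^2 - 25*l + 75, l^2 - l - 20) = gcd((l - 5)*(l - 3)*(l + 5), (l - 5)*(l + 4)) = l - 5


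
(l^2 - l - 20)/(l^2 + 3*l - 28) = (l^2 - l - 20)/(l^2 + 3*l - 28)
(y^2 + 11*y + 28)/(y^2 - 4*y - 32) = (y + 7)/(y - 8)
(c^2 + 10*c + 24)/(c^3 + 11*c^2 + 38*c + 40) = (c + 6)/(c^2 + 7*c + 10)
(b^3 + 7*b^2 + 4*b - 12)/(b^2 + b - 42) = (b^3 + 7*b^2 + 4*b - 12)/(b^2 + b - 42)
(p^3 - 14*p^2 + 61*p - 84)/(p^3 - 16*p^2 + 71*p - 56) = (p^2 - 7*p + 12)/(p^2 - 9*p + 8)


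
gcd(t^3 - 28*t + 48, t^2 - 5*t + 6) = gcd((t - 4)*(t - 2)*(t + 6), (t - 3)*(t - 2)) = t - 2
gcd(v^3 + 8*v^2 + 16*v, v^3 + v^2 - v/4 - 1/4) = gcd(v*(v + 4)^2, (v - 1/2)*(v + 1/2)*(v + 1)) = 1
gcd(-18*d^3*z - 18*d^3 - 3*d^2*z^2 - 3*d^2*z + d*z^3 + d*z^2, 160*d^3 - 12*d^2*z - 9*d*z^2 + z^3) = 1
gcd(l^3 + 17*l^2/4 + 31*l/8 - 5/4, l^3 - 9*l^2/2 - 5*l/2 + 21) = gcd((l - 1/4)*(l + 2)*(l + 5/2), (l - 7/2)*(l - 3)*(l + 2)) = l + 2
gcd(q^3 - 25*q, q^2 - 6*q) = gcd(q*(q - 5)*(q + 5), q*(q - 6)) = q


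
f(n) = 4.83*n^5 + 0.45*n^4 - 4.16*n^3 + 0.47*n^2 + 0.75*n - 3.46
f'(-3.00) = 1793.16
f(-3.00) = -1026.40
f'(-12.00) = 495856.35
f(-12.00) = -1185283.66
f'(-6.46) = 41046.48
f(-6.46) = -52422.29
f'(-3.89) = 5232.17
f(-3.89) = -3953.60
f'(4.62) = 10918.55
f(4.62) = 9970.99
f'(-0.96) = 7.27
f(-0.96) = -3.62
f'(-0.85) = 2.44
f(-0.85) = -3.11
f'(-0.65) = -1.32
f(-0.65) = -3.09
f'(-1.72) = 164.42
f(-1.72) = -50.96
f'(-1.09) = 16.66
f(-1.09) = -5.13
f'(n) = 24.15*n^4 + 1.8*n^3 - 12.48*n^2 + 0.94*n + 0.75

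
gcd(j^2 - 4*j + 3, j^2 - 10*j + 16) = 1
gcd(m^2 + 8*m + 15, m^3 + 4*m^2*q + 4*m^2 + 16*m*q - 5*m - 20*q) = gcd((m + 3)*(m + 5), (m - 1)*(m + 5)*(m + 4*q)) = m + 5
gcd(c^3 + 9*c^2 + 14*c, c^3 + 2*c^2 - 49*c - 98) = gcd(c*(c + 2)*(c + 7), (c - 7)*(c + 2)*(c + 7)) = c^2 + 9*c + 14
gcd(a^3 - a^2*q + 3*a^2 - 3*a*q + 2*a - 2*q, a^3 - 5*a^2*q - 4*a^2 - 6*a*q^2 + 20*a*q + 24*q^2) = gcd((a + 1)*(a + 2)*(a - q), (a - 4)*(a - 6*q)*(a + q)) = 1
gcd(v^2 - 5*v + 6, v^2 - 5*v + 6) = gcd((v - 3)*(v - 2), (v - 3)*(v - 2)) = v^2 - 5*v + 6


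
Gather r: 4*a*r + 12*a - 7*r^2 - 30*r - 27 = 12*a - 7*r^2 + r*(4*a - 30) - 27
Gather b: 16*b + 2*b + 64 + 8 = 18*b + 72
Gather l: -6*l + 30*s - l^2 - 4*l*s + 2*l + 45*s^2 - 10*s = -l^2 + l*(-4*s - 4) + 45*s^2 + 20*s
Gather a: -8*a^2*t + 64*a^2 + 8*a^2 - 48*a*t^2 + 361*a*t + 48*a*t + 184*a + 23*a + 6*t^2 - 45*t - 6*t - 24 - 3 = a^2*(72 - 8*t) + a*(-48*t^2 + 409*t + 207) + 6*t^2 - 51*t - 27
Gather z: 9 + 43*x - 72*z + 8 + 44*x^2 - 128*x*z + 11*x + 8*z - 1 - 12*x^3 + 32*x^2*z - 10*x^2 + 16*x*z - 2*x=-12*x^3 + 34*x^2 + 52*x + z*(32*x^2 - 112*x - 64) + 16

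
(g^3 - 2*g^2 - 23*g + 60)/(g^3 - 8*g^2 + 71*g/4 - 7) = 4*(g^2 + 2*g - 15)/(4*g^2 - 16*g + 7)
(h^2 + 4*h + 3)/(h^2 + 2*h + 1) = (h + 3)/(h + 1)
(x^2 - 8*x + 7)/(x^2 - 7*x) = (x - 1)/x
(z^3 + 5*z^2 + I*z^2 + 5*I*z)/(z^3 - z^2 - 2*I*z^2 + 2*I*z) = (z^2 + 5*z + I*z + 5*I)/(z^2 - z - 2*I*z + 2*I)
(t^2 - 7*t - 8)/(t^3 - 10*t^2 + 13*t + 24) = 1/(t - 3)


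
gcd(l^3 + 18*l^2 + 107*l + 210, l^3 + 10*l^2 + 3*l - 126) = l^2 + 13*l + 42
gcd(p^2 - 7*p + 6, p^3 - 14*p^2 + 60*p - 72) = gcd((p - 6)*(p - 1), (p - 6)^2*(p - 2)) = p - 6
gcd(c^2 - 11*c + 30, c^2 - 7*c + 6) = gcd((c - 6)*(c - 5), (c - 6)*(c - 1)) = c - 6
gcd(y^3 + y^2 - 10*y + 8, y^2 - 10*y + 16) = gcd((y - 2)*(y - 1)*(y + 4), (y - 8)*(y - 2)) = y - 2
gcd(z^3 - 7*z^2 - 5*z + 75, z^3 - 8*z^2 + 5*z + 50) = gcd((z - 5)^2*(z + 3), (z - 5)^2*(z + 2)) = z^2 - 10*z + 25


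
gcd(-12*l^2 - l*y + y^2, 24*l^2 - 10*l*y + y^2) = -4*l + y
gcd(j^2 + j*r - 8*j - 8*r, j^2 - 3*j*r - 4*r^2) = j + r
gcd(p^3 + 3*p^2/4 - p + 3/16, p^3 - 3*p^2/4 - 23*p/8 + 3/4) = p^2 + 5*p/4 - 3/8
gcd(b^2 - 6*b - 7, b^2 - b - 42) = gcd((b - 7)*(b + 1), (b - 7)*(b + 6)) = b - 7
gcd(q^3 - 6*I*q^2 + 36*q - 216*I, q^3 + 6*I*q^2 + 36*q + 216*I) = q^2 + 36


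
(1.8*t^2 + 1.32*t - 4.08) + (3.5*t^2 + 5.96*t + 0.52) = 5.3*t^2 + 7.28*t - 3.56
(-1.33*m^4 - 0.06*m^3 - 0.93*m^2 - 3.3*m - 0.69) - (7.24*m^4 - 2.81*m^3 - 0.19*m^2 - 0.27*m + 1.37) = -8.57*m^4 + 2.75*m^3 - 0.74*m^2 - 3.03*m - 2.06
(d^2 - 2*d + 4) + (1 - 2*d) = d^2 - 4*d + 5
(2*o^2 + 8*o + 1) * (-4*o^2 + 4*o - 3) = -8*o^4 - 24*o^3 + 22*o^2 - 20*o - 3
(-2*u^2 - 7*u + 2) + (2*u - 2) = -2*u^2 - 5*u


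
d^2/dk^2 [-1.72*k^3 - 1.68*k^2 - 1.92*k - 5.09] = -10.32*k - 3.36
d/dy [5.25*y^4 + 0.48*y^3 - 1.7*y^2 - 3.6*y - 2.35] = 21.0*y^3 + 1.44*y^2 - 3.4*y - 3.6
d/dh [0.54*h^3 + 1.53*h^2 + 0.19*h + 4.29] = 1.62*h^2 + 3.06*h + 0.19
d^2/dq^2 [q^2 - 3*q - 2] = 2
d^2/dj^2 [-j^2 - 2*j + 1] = -2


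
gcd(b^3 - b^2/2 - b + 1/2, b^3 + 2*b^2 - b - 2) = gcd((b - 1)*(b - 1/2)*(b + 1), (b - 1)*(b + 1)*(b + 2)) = b^2 - 1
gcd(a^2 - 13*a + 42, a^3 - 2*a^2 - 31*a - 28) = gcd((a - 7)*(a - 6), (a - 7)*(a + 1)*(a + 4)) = a - 7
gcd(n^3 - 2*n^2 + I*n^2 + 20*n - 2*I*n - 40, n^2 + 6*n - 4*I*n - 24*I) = n - 4*I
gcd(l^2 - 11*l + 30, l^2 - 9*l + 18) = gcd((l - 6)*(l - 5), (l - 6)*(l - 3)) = l - 6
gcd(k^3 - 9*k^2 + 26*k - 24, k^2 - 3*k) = k - 3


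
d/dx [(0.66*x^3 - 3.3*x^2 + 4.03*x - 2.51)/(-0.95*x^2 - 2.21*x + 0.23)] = (-0.627*x^4 - 2.9172*x^3 + 11.5769*x^2 - 6.287*x - 4.6202)/(0.9025*x^4 + 4.199*x^3 + 4.4471*x^2 - 1.0166*x + 0.0529)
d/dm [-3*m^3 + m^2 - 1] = m*(2 - 9*m)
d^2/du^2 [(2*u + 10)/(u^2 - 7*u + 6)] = 4*((2 - 3*u)*(u^2 - 7*u + 6) + (u + 5)*(2*u - 7)^2)/(u^2 - 7*u + 6)^3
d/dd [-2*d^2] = -4*d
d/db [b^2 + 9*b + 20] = 2*b + 9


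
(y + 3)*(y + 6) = y^2 + 9*y + 18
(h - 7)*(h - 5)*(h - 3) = h^3 - 15*h^2 + 71*h - 105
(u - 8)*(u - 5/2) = u^2 - 21*u/2 + 20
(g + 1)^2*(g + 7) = g^3 + 9*g^2 + 15*g + 7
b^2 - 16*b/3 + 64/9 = (b - 8/3)^2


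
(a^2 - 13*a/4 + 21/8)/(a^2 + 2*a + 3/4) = (8*a^2 - 26*a + 21)/(2*(4*a^2 + 8*a + 3))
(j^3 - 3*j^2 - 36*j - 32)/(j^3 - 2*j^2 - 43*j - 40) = (j + 4)/(j + 5)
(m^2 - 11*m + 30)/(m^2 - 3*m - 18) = (m - 5)/(m + 3)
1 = 1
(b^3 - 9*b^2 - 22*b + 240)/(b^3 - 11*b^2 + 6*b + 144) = (b + 5)/(b + 3)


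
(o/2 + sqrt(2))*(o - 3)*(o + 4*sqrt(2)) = o^3/2 - 3*o^2/2 + 3*sqrt(2)*o^2 - 9*sqrt(2)*o + 8*o - 24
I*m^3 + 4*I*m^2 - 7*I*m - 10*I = (m - 2)*(m + 5)*(I*m + I)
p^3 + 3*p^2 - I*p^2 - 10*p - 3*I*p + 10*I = (p - 2)*(p + 5)*(p - I)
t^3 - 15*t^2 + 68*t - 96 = (t - 8)*(t - 4)*(t - 3)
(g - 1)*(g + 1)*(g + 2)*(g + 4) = g^4 + 6*g^3 + 7*g^2 - 6*g - 8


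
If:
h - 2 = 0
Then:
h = 2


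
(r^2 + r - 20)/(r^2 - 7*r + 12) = (r + 5)/(r - 3)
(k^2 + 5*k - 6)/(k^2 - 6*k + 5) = (k + 6)/(k - 5)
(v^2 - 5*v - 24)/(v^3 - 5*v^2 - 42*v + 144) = (v + 3)/(v^2 + 3*v - 18)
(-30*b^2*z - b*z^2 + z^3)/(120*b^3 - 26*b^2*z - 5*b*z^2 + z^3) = z/(-4*b + z)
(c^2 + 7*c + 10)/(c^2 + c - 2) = (c + 5)/(c - 1)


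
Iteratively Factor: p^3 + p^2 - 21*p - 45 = (p - 5)*(p^2 + 6*p + 9) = (p - 5)*(p + 3)*(p + 3)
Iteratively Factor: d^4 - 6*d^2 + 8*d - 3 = (d + 3)*(d^3 - 3*d^2 + 3*d - 1) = (d - 1)*(d + 3)*(d^2 - 2*d + 1) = (d - 1)^2*(d + 3)*(d - 1)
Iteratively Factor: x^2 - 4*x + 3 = (x - 3)*(x - 1)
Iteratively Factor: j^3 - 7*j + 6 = (j - 1)*(j^2 + j - 6) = (j - 2)*(j - 1)*(j + 3)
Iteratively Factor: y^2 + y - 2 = (y - 1)*(y + 2)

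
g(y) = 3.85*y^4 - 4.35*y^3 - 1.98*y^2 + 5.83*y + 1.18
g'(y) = 15.4*y^3 - 13.05*y^2 - 3.96*y + 5.83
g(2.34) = 63.68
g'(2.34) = 122.43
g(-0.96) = 0.88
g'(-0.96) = -16.02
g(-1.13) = 4.62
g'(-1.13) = -28.58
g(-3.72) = 913.31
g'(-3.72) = -952.80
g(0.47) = 3.22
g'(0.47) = 2.68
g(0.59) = 3.50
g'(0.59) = 2.11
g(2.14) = 42.70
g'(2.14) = 88.52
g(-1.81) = 51.26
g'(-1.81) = -121.07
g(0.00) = 1.18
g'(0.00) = 5.83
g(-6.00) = 5824.12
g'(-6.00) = -3766.61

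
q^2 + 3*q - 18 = (q - 3)*(q + 6)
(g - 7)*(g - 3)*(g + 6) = g^3 - 4*g^2 - 39*g + 126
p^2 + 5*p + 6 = (p + 2)*(p + 3)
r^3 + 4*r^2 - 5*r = r*(r - 1)*(r + 5)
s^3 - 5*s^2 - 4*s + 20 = (s - 5)*(s - 2)*(s + 2)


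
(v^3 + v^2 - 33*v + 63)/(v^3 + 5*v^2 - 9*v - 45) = (v^2 + 4*v - 21)/(v^2 + 8*v + 15)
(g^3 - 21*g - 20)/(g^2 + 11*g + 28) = (g^2 - 4*g - 5)/(g + 7)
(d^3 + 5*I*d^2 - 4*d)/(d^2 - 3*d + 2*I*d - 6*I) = d*(d^2 + 5*I*d - 4)/(d^2 + d*(-3 + 2*I) - 6*I)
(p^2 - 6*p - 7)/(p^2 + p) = (p - 7)/p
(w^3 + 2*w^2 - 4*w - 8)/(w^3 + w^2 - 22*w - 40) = (w^2 - 4)/(w^2 - w - 20)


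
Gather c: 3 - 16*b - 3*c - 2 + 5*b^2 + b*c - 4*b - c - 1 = 5*b^2 - 20*b + c*(b - 4)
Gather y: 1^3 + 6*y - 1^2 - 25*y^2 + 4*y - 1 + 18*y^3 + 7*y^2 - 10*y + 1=18*y^3 - 18*y^2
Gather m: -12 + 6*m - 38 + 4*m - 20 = 10*m - 70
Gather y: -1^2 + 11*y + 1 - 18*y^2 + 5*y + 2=-18*y^2 + 16*y + 2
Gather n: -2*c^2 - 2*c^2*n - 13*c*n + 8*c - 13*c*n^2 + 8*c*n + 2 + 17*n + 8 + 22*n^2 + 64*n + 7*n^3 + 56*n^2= -2*c^2 + 8*c + 7*n^3 + n^2*(78 - 13*c) + n*(-2*c^2 - 5*c + 81) + 10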